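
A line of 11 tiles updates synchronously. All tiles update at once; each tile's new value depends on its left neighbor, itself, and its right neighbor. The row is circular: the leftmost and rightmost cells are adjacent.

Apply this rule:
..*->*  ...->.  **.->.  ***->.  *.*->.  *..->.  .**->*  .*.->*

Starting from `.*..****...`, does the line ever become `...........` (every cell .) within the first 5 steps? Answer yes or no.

no

step 1: **.**......
step 2: *..*......*
step 3: ..**.....**
step 4: .**.....**.
step 5: **.....**..
step 5 is **.....**.., still not uniform .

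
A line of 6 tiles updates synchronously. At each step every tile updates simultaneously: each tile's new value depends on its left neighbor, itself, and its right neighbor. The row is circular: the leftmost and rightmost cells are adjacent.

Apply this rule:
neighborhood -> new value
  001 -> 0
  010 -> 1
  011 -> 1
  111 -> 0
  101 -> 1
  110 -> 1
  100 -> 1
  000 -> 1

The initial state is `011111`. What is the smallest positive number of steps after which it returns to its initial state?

9

110001
011101
110111
011100
010111
111101
000111
110101
011111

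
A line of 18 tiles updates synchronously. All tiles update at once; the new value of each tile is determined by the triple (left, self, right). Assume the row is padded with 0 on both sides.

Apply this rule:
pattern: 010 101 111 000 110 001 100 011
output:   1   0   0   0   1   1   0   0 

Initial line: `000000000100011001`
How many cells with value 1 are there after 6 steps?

000000001100101011
000000010101101001
000000110100101011
000001010101101001
000011010100101011
000101010101101001
count of 1: 8

8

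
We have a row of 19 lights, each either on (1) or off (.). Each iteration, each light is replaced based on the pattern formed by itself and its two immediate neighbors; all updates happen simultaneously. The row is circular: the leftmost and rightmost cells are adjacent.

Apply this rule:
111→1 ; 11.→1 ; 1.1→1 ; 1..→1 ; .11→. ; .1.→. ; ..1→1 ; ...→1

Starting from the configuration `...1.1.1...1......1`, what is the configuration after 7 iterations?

11111.111.1.1.111.1

111.1.1.111.111111.
.111.1.1.111.111111
1.111.1.1.111.11111
11.111.1.1.111.1111
111.111.1.1.111.111
1111.111.1.1.111.11
11111.111.1.1.111.1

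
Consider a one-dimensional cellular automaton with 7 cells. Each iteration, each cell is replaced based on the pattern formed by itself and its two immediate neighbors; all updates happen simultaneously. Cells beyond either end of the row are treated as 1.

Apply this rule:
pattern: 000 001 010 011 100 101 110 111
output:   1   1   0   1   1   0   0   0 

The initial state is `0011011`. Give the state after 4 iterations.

iteration 1: 1110010
iteration 2: 0001100
iteration 3: 1111011
iteration 4: 0000010

0000010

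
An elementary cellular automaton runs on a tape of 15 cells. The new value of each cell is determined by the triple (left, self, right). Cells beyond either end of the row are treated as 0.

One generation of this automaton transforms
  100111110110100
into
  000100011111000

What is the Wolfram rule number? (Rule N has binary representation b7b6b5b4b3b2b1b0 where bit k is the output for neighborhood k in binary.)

position 4: 111 → 0  (bit 7 = 0)
position 7: 110 → 1  (bit 6 = 1)
position 8: 101 → 1  (bit 5 = 1)
position 1: 100 → 0  (bit 4 = 0)
position 3: 011 → 1  (bit 3 = 1)
position 0: 010 → 0  (bit 2 = 0)
position 2: 001 → 0  (bit 1 = 0)
position 14: 000 → 0  (bit 0 = 0)
bits b7..b0 = 01101000 = 104

104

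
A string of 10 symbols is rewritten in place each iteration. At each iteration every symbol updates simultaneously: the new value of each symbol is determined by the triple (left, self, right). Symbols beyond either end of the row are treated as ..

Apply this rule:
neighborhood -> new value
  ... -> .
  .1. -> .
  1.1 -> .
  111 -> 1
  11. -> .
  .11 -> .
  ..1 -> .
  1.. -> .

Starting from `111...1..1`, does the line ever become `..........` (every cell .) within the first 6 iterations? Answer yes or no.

yes

iteration 1: .1........
iteration 2: ..........
all cells are . at iteration 2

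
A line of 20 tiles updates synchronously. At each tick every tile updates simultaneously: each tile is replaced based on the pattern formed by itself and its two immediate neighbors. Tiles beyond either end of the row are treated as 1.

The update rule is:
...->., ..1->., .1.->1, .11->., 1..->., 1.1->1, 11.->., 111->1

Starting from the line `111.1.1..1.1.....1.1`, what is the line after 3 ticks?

11.1111..111.....11.
1.1.11....1........1
.111......1.........

.111......1.........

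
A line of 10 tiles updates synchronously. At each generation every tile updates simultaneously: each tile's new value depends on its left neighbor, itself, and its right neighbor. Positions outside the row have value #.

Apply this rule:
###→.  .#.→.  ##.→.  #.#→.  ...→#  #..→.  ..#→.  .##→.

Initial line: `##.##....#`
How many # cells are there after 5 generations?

......##..
.####.....
......###.
.####.....  (repeats generation 2; period 2)
generation 5: ......###.
count of #: 3

3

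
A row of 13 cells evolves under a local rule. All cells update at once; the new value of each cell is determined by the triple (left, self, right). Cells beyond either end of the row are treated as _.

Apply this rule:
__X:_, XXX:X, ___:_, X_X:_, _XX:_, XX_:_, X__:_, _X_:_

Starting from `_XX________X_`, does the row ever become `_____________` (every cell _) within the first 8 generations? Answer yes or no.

_____________
all cells are _ at generation 1

yes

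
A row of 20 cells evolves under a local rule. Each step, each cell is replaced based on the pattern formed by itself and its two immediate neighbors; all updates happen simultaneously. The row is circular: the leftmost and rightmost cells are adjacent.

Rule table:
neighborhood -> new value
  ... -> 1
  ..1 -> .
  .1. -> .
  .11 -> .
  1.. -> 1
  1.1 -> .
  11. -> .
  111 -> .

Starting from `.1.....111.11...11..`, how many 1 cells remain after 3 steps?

8

..1111.......11...11
1.....111111...11...
.1111.......11...11.
count of 1: 8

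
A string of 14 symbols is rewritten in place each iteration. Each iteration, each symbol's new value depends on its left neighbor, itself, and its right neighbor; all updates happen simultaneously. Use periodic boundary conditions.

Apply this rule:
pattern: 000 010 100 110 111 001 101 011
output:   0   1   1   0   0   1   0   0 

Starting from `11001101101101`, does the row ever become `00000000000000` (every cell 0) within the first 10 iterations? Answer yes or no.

00110000000000
01001000000000
11111100000000
00000010000001
10000111000011
01001000100100
11111101111110
00000000000000
all cells are 0 at iteration 8

yes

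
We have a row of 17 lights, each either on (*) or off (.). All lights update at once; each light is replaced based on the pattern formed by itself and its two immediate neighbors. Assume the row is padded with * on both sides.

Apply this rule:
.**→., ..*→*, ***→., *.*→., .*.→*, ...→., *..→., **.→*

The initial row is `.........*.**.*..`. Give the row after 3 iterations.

........**..*.*.*
.......*.*.**.*..
......**.*..*.*.*

......**.*..*.*.*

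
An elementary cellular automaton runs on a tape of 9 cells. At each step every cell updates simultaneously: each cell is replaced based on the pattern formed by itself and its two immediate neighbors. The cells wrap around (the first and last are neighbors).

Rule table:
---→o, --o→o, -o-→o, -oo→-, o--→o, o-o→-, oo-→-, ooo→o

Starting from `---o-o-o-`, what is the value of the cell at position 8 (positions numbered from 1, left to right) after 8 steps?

-

step 1: oooo-o-oo
step 2: ooo--o--o
step 3: oo-ooooo-
step 4: ----ooo--
step 5: oooo-o-oo  (repeats step 1; period 4)
step 8: ----ooo--
position 8 holds -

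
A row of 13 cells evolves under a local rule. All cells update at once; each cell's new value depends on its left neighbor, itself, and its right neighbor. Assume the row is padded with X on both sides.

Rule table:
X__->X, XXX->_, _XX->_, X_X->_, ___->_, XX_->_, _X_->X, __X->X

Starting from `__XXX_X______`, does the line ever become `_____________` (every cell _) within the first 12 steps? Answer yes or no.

yes

XX____XX____X
__X__X__X__X_
XXXXXXXXXXXX_
_____________
all cells are _ at step 4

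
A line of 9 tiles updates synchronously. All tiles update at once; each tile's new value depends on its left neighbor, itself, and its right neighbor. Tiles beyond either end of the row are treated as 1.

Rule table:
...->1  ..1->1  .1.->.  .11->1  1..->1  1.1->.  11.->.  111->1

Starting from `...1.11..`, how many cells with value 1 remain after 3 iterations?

6

111..1.11
11.11..11
1..1.1111
count of 1: 6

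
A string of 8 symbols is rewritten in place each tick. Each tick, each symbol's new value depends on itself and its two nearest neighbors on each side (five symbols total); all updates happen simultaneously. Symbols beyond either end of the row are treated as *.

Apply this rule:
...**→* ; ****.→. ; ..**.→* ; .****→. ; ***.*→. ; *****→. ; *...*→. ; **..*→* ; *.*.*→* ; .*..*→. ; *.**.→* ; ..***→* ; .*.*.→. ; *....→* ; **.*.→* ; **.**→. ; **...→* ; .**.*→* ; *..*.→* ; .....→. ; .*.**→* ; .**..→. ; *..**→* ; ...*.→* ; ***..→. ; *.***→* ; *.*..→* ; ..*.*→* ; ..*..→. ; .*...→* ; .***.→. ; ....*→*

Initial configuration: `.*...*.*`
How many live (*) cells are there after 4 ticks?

***.****
....*...
****.*.*
....****
count of *: 4

4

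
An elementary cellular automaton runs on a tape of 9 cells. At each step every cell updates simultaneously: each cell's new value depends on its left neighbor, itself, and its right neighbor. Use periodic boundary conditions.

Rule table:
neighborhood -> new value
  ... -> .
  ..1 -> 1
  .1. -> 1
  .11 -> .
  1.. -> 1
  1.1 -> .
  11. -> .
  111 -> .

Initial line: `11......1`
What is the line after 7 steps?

step 1: ..1....1.
step 2: .111..111
step 3: ....11...
step 4: ...1..1..
step 5: ..111111.
step 6: .1......1
step 7: .11....11

.11....11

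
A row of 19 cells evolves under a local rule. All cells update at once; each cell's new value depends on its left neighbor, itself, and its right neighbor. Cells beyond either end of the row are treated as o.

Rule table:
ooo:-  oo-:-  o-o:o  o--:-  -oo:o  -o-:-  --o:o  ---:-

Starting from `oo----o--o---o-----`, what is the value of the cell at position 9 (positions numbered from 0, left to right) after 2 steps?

-

step 1: -----o--o---o-----o
step 2: ----o--o---o-----oo
position 9 holds -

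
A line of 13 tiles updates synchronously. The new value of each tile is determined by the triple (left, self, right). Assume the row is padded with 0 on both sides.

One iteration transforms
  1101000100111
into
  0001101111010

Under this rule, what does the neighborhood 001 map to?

At position 6 the neighborhood is 001; the next row has 1 there.

1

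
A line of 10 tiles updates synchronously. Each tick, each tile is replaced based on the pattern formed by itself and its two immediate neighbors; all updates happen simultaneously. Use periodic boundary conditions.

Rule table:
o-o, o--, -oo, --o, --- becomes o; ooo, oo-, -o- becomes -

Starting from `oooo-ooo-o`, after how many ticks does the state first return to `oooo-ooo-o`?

----oo--oo
ooooo-ooo-
o----oo--o
-ooooo-ooo
oo----oo--
o-ooooo-oo
-oo----oo-
oo-ooooo-o
--oo----oo
ooo-ooooo-
o--oo----o
-ooo-ooooo
oo--oo----
o-ooo-oooo
-oo--oo---
oo-ooo-ooo
--oo--oo--
ooo-ooo-oo
---oo--oo-
oooo-ooo-o

20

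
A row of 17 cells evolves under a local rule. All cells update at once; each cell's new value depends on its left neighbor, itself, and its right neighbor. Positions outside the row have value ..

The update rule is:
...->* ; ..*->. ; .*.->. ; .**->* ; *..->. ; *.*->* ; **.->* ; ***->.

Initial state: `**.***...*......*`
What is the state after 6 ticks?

****.*.*...****..
*..**.*..*.*..*.*
...***....*....*.
**.*.*.**...**...
***.*.***.*.**.**
*.**.**.**.******

*.**.**.**.******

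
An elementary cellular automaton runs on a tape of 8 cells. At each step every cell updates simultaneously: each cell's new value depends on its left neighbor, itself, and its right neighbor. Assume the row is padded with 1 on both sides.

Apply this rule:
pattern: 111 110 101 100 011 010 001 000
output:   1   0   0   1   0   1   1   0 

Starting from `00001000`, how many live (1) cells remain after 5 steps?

5

step 1: 10011101
step 2: 01101000
step 3: 00001101
step 4: 10010000
step 5: 01111001
count of 1: 5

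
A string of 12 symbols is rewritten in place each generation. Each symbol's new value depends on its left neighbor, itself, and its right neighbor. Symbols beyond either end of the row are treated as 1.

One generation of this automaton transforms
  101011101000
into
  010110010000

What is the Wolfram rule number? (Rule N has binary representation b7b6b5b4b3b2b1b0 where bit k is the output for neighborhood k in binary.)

40

position 5: 111 → 0  (bit 7 = 0)
position 0: 110 → 0  (bit 6 = 0)
position 1: 101 → 1  (bit 5 = 1)
position 9: 100 → 0  (bit 4 = 0)
position 4: 011 → 1  (bit 3 = 1)
position 2: 010 → 0  (bit 2 = 0)
position 11: 001 → 0  (bit 1 = 0)
position 10: 000 → 0  (bit 0 = 0)
bits b7..b0 = 00101000 = 40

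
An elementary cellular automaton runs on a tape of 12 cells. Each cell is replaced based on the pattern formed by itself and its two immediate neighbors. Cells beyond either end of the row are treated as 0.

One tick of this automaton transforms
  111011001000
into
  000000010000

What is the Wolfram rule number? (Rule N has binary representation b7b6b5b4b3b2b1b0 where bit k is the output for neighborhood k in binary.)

position 1: 111 → 0  (bit 7 = 0)
position 2: 110 → 0  (bit 6 = 0)
position 3: 101 → 0  (bit 5 = 0)
position 6: 100 → 0  (bit 4 = 0)
position 0: 011 → 0  (bit 3 = 0)
position 8: 010 → 0  (bit 2 = 0)
position 7: 001 → 1  (bit 1 = 1)
position 10: 000 → 0  (bit 0 = 0)
bits b7..b0 = 00000010 = 2

2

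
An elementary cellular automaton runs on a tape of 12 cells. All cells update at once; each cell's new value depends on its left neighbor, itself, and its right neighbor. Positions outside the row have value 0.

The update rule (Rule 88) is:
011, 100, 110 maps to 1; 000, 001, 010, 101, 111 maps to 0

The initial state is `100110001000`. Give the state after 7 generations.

000000000111

010111000100
000101100010
000001110001
000001011000
000000011100
000000010110
000000000111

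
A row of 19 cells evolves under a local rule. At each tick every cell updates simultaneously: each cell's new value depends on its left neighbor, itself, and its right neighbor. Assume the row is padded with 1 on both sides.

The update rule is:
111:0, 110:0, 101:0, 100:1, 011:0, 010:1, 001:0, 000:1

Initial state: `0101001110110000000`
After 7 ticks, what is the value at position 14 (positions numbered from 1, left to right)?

1

0101100000001111110
0100011111100000000
0111000000011111110
0000111111000000000
1110000000111111110
0001111110000000000
1100000001111111110
position 14 holds 1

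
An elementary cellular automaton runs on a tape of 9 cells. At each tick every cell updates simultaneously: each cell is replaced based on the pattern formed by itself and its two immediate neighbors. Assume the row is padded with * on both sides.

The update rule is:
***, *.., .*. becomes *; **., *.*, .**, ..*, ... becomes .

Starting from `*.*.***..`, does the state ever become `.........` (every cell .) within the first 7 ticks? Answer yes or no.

..*..*.*.
*.**.*.*.
.....*.*.
*....*.*.
.*...*.*.
.**..*.*.
...*.*.*.
tick 7 is ...*.*.*., still not uniform .

no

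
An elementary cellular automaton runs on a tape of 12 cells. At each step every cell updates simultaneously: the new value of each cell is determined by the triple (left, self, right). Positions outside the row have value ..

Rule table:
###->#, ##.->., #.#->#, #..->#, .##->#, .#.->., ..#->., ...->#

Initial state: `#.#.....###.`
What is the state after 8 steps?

#.#.#.#.#.#.

.#.####.##.#
..####.##.#.
#.###.##.#.#
.###.##.#.#.
.##.##.#.#.#
.#.##.#.#.#.
..##.#.#.#.#
#.#.#.#.#.#.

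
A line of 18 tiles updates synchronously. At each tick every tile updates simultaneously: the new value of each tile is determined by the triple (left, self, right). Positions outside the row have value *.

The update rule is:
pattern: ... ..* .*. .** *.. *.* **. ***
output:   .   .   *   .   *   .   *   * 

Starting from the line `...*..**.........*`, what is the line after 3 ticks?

***..**..**.......

*..**..**.........
**..**..**........
***..**..**.......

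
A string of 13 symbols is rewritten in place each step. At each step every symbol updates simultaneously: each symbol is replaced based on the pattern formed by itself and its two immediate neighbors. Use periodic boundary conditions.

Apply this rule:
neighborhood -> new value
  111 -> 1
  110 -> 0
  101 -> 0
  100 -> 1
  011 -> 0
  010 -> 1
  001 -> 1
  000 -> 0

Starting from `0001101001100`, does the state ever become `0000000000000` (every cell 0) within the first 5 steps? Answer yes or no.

step 1: 0010001110010
step 2: 0111010101111
step 3: 0010010100110
step 4: 0111110111001
step 5: 0011100010111
step 5 is 0011100010111, still not uniform 0

no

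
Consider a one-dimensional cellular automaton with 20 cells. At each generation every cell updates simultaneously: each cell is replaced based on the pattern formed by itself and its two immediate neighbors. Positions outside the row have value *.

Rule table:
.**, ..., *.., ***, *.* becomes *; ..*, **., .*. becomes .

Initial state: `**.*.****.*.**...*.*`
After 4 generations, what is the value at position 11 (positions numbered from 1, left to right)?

.

*.*.****.*.**.**..**
.*.****.*.**.**.*.**
*.****.*.**.**.*.***
.****.*.**.**.*.****
position 11 holds .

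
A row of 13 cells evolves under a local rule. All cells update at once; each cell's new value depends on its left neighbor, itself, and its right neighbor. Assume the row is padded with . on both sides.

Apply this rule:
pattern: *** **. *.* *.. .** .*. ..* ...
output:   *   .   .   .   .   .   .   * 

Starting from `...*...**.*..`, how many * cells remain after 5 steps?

**...*......*
...*...****..
**...*..**..*
...*.........
**...********
count of *: 10

10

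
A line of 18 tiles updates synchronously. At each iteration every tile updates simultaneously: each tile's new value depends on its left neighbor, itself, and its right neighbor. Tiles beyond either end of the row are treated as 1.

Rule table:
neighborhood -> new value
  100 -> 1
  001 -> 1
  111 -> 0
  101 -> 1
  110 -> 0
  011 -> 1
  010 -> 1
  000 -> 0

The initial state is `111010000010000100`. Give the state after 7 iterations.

000111000111001111
101100101100111000
011011111011100101
110110000110011111
001101001101110000
111011111011001001
000110000110111111

000110000110111111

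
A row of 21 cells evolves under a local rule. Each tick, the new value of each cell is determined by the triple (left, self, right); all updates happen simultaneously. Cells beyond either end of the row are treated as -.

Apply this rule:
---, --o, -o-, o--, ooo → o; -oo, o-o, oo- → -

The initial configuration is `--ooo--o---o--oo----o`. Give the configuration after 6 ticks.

oo-o-ooooooooo--ooooo
---o--ooooooo-oo-ooo-
oooooo-ooooo------o-o
-oooo---ooo-ooooooo-o
o-oo-ooo-o---ooooo--o
o-----o--oooo-ooo-ooo

o-----o--oooo-ooo-ooo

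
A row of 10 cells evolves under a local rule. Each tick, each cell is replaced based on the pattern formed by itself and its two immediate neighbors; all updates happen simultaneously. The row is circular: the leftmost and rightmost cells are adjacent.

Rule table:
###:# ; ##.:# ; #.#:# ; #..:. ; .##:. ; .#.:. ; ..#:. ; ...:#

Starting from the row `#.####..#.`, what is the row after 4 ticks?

..#.#.#.##

.#.###...#
#.#.##.#..
.#.#.##...
..#.#.#.##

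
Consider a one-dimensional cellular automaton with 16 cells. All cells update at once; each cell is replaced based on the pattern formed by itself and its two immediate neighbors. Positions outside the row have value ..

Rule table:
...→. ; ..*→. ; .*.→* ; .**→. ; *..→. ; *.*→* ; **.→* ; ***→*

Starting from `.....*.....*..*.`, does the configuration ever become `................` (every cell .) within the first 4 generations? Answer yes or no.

no

.....*.....*..*.  (fixed point — unchanged through generation 4)
generation 4 is .....*.....*..*., still not uniform .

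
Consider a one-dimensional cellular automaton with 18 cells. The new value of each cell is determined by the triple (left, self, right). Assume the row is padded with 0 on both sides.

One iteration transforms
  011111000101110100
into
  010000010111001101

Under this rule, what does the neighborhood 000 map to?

At position 7 the neighborhood is 000; the next row has 1 there.

1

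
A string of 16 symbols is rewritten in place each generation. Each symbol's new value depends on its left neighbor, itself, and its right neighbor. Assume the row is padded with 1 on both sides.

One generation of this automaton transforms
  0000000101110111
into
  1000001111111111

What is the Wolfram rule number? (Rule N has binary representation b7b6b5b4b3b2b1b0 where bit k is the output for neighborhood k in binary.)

position 10: 111 → 1  (bit 7 = 1)
position 11: 110 → 1  (bit 6 = 1)
position 8: 101 → 1  (bit 5 = 1)
position 0: 100 → 1  (bit 4 = 1)
position 9: 011 → 1  (bit 3 = 1)
position 7: 010 → 1  (bit 2 = 1)
position 6: 001 → 1  (bit 1 = 1)
position 1: 000 → 0  (bit 0 = 0)
bits b7..b0 = 11111110 = 254

254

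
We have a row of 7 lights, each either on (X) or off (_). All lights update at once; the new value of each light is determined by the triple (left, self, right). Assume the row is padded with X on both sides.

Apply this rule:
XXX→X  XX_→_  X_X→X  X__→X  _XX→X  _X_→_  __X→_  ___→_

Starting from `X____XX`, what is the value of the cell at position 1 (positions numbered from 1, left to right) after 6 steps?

_X___XX
X_X__XX
_X_X_XX
X_X_XXX
_X_XXXX
X_XXXXX
position 1 holds X

X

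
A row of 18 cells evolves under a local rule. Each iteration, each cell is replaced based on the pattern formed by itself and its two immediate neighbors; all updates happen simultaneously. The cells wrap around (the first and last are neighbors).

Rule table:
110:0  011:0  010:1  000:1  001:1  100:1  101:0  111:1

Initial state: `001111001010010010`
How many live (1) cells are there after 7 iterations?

110110111011111111
100000010001111111
011111111110111111
001111111100011110
110111111011101101
100011110001000000
111101101111111111
count of 1: 16

16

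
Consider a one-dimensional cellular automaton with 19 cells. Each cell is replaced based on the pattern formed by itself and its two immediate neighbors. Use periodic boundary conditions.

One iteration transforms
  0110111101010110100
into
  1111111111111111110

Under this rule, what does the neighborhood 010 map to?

At position 9 the neighborhood is 010; the next row has 1 there.

1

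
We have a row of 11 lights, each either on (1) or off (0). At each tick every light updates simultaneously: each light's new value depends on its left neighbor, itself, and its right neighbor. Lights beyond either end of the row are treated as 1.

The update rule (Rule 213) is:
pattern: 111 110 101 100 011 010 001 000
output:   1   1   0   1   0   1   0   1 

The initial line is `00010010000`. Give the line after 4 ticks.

11011011110
11001001110
11101100110
11100110010

11100110010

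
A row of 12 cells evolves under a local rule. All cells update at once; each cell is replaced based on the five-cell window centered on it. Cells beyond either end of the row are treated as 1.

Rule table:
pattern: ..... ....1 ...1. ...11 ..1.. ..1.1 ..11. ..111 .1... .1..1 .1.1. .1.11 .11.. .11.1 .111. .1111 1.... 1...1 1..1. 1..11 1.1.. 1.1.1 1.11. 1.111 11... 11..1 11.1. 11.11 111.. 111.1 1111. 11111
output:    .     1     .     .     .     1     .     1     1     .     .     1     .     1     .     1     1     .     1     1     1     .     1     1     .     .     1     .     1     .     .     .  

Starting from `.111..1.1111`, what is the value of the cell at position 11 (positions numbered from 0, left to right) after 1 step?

step 1: .1.1.11111..
position 11 holds .

.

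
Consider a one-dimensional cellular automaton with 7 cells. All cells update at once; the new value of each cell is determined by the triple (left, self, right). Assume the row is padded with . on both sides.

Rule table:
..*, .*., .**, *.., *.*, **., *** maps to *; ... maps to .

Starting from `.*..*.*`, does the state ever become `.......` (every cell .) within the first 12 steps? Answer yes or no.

step 1: *******
step 2: *******  (fixed point — unchanged through step 12)
step 12 is *******, still not uniform .

no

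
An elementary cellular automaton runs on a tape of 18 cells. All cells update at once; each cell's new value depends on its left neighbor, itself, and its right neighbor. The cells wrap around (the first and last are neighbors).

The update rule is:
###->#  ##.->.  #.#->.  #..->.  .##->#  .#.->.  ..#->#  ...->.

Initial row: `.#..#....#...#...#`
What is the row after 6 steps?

...#...#...#....#.

...#....#...#...#.
..#....#...#...#..
.#....#...#...#...
#....#...#...#....
....#...#...#....#
...#...#...#....#.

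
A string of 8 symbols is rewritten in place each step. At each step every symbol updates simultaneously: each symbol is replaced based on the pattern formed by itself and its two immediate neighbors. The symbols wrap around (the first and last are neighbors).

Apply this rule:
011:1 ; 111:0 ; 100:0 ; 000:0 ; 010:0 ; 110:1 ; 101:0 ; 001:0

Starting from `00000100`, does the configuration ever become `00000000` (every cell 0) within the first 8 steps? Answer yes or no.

00000000
all cells are 0 at step 1

yes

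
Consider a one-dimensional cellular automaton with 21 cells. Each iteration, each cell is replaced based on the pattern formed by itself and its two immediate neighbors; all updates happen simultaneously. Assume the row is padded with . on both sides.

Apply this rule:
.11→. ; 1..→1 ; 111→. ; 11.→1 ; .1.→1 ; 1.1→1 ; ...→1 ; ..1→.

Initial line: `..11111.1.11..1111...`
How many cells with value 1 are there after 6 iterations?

10

1.....1111.11....1111
11111....11.1111....1
....1111..11...1111.1
111....11..111....111
..1111..11...1111...1
1....11..111....111.1
count of 1: 10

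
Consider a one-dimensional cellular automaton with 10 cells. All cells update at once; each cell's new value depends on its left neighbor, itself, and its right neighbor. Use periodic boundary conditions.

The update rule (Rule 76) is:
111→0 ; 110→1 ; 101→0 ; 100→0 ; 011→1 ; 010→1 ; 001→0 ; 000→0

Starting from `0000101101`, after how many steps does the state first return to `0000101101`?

1

step 1: 0000101101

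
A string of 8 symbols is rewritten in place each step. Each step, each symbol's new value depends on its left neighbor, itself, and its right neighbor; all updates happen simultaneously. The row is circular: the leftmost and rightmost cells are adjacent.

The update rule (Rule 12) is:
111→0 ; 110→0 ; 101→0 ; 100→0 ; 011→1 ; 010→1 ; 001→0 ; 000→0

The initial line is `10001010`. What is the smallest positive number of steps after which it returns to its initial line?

1

10001010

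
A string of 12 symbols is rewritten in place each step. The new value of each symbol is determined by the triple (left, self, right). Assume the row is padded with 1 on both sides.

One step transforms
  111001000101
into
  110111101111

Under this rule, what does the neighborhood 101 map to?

At position 10 the neighborhood is 101; the next row has 1 there.

1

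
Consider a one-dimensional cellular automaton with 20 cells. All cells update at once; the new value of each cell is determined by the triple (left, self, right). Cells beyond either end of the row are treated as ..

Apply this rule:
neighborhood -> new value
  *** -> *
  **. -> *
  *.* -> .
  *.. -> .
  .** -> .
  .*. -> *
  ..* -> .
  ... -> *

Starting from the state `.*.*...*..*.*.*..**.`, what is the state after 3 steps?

step 1: .*.*.*.*..*.*.*...*.
step 2: .*.*.*.*..*.*.*.*.*.
step 3: .*.*.*.*..*.*.*.*.*.

.*.*.*.*..*.*.*.*.*.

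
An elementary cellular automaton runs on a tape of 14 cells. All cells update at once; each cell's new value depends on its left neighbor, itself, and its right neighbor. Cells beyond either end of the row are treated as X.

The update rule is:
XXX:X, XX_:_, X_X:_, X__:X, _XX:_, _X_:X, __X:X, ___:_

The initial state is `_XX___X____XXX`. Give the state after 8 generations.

generation 1: ___X_XXX__X_XX
generation 2: X_XX__X_XXX__X
generation 3: ____XXX__X_XX_
generation 4: X__X_X_XXX____
generation 5: _XXX_X__X_X__X
generation 6: __X__XXXX_XXX_
generation 7: XXXXX_XX___X__
generation 8: XXXX____X_XXXX

XXXX____X_XXXX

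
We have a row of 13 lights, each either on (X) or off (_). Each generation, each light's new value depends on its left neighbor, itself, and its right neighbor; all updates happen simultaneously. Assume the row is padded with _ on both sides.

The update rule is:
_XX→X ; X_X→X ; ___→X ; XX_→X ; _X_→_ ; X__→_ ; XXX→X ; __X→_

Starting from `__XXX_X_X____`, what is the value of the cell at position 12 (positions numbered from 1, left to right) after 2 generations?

X_XXXX_X__XXX
_XXXXXX___XXX
position 12 holds X

X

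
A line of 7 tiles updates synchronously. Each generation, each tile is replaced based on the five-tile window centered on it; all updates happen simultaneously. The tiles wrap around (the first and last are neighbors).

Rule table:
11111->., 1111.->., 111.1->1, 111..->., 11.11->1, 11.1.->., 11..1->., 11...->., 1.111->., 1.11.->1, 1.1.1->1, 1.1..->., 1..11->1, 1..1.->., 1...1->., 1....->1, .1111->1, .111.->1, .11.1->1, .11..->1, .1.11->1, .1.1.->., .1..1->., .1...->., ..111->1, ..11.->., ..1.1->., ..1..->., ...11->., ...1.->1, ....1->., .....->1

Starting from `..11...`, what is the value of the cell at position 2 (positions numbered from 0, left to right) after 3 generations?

...1.11
..1.111
...1.1.
position 2 holds .

.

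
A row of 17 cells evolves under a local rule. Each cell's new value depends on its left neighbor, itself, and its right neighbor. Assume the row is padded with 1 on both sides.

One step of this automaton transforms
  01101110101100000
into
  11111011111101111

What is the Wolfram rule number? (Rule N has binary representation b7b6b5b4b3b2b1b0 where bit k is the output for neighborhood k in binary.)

position 5: 111 → 0  (bit 7 = 0)
position 2: 110 → 1  (bit 6 = 1)
position 0: 101 → 1  (bit 5 = 1)
position 12: 100 → 0  (bit 4 = 0)
position 1: 011 → 1  (bit 3 = 1)
position 8: 010 → 1  (bit 2 = 1)
position 16: 001 → 1  (bit 1 = 1)
position 13: 000 → 1  (bit 0 = 1)
bits b7..b0 = 01101111 = 111

111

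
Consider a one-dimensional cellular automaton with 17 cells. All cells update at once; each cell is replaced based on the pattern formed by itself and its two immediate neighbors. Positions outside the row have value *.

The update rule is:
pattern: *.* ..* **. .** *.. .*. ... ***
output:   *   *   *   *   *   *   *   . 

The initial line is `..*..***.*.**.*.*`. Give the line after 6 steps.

.....***.........

step 1: ******.**********
step 2: .....***.........
step 3: ******.**********  (repeats step 1; period 2)
step 6: .....***.........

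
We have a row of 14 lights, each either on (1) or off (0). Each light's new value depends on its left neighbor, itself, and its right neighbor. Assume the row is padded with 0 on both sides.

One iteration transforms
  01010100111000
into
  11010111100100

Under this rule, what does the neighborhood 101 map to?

0

At position 2 the neighborhood is 101; the next row has 0 there.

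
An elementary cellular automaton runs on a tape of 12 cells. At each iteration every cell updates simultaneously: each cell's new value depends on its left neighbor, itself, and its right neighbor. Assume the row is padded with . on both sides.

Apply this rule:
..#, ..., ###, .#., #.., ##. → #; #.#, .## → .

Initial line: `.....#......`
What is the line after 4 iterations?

iteration 1: ############
iteration 2: .###########
iteration 3: #.##########
iteration 4: #..#########

#..#########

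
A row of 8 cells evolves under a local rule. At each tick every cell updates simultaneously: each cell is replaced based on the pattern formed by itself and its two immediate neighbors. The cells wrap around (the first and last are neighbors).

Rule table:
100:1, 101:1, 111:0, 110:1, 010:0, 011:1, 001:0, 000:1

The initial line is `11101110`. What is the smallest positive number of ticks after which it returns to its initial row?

tick 1: 10111011
tick 2: 11101110

2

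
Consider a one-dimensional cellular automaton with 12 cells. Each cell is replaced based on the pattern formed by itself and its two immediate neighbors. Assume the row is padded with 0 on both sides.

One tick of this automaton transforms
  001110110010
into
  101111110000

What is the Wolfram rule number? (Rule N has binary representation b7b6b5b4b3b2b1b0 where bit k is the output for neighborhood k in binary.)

233

position 3: 111 → 1  (bit 7 = 1)
position 4: 110 → 1  (bit 6 = 1)
position 5: 101 → 1  (bit 5 = 1)
position 8: 100 → 0  (bit 4 = 0)
position 2: 011 → 1  (bit 3 = 1)
position 10: 010 → 0  (bit 2 = 0)
position 1: 001 → 0  (bit 1 = 0)
position 0: 000 → 1  (bit 0 = 1)
bits b7..b0 = 11101001 = 233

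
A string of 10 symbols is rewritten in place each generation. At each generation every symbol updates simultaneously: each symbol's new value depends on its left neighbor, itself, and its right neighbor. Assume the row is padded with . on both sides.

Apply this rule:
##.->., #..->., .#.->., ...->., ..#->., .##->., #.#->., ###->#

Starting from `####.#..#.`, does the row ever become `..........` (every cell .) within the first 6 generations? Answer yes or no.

yes

generation 1: .##.......
generation 2: ..........
all cells are . at generation 2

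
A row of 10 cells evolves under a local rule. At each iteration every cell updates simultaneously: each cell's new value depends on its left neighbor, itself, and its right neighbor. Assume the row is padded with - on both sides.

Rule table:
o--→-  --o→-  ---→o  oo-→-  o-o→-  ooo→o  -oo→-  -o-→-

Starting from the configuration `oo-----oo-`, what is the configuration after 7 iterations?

---ooo----
oo--o--ooo
--------o-
ooooooo---
-ooooo--oo
--ooo-----
o--o--oooo

o--o--oooo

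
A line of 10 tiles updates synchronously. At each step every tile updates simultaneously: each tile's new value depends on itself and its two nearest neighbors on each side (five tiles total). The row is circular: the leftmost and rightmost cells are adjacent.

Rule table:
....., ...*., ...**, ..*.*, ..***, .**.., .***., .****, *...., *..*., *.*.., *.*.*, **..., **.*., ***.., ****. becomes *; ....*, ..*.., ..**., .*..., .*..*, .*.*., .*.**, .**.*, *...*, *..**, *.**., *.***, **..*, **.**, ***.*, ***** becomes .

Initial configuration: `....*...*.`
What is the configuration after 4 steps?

**.*.*....

**.*...*..
..**..*...
.*.*.*..**
**.*.*....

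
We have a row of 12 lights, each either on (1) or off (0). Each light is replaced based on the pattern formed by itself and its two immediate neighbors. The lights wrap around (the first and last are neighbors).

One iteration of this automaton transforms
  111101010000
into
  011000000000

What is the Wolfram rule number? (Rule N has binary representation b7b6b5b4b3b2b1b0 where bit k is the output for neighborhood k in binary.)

128

position 1: 111 → 1  (bit 7 = 1)
position 3: 110 → 0  (bit 6 = 0)
position 4: 101 → 0  (bit 5 = 0)
position 8: 100 → 0  (bit 4 = 0)
position 0: 011 → 0  (bit 3 = 0)
position 5: 010 → 0  (bit 2 = 0)
position 11: 001 → 0  (bit 1 = 0)
position 9: 000 → 0  (bit 0 = 0)
bits b7..b0 = 10000000 = 128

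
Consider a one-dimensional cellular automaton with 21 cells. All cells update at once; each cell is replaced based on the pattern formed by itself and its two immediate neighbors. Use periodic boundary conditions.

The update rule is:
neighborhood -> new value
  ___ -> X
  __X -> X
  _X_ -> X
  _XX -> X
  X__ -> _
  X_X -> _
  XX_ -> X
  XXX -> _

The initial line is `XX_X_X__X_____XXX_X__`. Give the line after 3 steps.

_X_X_X_XX_X_XXX_X_X_X

XX_X_X_XX_XXXXX_X_X_X
_X_X_X_XX_X___X_X_X_X
_X_X_X_XX_X_XXX_X_X_X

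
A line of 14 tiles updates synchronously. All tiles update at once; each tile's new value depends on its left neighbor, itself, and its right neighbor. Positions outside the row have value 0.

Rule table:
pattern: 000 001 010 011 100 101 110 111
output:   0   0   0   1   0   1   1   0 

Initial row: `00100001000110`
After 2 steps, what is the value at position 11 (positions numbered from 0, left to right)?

1

00000000000110
00000000000110
position 11 holds 1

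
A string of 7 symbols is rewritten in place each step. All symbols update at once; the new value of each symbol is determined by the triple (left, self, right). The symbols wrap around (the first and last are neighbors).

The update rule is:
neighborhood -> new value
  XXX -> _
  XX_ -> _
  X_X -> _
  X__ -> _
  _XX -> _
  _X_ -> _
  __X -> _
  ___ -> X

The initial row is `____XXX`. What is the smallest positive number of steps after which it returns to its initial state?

2

_XX____
____XXX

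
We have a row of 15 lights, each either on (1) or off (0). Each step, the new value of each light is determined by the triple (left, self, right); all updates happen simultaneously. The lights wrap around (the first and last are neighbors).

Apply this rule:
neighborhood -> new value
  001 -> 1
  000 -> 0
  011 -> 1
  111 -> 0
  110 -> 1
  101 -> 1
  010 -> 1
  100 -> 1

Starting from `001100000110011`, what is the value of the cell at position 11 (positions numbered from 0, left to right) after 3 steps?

0

111110001111111
000011011000000
000111111100000
position 11 holds 0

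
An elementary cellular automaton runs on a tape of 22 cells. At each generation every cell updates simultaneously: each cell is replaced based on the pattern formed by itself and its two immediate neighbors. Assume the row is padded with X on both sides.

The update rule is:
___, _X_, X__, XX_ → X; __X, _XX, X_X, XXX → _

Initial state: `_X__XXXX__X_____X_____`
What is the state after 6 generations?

XX__X_____X_____X_X_X_

_XX____XX_XXXXX_XXXXX_
__XXXX__X_____X_____X_
X____XX_XXXXX_XXXXX_X_
XXXX__X_____X_____X_X_
___XX_XXXXX_XXXXX_X_X_
XX__X_____X_____X_X_X_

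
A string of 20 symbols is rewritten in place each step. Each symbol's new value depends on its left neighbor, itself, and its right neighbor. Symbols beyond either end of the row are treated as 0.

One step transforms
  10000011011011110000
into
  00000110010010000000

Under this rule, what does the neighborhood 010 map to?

At position 0 the neighborhood is 010; the next row has 0 there.

0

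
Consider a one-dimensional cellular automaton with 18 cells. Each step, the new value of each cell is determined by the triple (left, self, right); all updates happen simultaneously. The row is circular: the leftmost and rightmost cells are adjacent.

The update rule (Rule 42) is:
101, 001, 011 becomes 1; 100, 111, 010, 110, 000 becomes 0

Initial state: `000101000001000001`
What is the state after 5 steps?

001010000010000010
010100000100000100
101000001000001000
010000010000010001
100000100000100010

100000100000100010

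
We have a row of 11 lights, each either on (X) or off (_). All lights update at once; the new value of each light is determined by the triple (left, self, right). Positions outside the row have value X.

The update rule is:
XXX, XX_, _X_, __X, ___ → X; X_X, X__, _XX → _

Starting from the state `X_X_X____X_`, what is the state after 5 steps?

X_X_X_X_XX_

X_X_X_XXXX_
X_X_X__XXX_
X_X_X_X_XX_
X_X_X_X__X_
X_X_X_X_XX_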